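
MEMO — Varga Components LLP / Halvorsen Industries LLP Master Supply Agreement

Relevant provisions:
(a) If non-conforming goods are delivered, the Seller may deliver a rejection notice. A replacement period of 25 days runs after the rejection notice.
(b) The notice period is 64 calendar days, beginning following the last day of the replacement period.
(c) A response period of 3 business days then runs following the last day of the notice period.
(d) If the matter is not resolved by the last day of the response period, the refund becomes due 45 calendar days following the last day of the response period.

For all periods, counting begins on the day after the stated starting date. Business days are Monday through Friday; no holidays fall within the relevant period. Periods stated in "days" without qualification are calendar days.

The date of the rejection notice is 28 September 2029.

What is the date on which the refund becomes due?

14 February 2030

The last day of the replacement period: 25 calendar days after 28 September 2029 is 23 October 2029.
The last day of the notice period: 64 calendar days after 23 October 2029 is 26 December 2029.
From Wednesday, 26 December 2029, 3 business days (Dec 27, Dec 28, Dec 31, skipping weekends) brings us to Monday, 31 December 2029, which is the last day of the response period.
Adding 45 calendar days to 31 December 2029 gives 14 February 2030, which is the date on which the refund becomes due.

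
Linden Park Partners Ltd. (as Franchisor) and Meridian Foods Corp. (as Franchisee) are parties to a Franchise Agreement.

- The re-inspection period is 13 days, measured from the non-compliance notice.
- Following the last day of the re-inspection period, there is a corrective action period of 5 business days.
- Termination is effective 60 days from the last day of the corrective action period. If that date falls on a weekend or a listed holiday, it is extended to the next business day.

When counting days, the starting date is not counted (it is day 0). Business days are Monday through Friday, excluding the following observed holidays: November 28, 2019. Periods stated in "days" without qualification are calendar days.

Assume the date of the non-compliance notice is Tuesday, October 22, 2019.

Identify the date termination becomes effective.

January 10, 2020

The last day of the re-inspection period: 13 calendar days after October 22, 2019 is November 4, 2019.
The last day of the corrective action period: counting 5 business days from Monday, November 4, 2019 (Nov 5, Nov 6, Nov 7, Nov 8, Nov 11, skipping weekends) reaches Monday, November 11, 2019.
Adding 60 calendar days to November 11, 2019 gives January 10, 2020, which is the date termination becomes effective. January 10, 2020 is a Friday and is not a listed holiday, so no roll-forward applies.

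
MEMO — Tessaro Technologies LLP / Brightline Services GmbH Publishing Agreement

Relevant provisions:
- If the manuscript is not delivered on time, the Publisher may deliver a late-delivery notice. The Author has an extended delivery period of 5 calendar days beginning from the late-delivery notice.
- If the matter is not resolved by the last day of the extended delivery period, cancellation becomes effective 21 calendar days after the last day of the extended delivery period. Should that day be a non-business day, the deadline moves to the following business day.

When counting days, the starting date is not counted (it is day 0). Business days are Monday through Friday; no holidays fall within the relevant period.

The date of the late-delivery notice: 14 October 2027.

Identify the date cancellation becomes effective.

The last day of the extended delivery period: 5 calendar days after 14 October 2027 is 19 October 2027.
Adding 21 calendar days to 19 October 2027 gives 9 November 2027, which is the date cancellation becomes effective. 9 November 2027 is a Tuesday, so no roll-forward applies.

9 November 2027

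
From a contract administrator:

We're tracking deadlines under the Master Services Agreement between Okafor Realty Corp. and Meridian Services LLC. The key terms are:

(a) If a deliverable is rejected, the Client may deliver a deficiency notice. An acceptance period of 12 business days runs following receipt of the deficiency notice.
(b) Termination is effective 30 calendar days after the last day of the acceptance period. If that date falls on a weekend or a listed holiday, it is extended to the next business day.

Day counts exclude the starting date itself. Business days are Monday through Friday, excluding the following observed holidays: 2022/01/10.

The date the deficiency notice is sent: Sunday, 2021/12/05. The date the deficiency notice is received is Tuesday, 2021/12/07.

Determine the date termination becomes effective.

2022/01/24

The last day of the acceptance period: 12 business days after Tuesday, 2021/12/07, skipping weekends — Dec 8, Dec 9, Dec 10, Dec 13, …, Dec 21, Dec 22, Dec 23 — lands on Thursday, 2021/12/23.
The date termination becomes effective: 2021/12/23 + 30 days = 2022/01/22. That falls on a Saturday, so it rolls to the next business day, Monday, 2022/01/24.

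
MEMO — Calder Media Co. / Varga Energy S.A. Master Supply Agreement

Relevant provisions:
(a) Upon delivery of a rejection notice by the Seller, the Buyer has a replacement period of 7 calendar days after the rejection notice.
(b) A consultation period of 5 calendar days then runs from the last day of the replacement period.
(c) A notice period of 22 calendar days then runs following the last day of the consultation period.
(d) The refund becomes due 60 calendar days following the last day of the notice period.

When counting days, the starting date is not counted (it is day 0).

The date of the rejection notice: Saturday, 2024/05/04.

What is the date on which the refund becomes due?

Adding 7 calendar days to 2024/05/04 gives 2024/05/11, which is the last day of the replacement period.
The last day of the consultation period: 5 calendar days after 2024/05/11 is 2024/05/16.
The last day of the notice period: 22 calendar days after 2024/05/16 is 2024/06/07.
The date on which the refund becomes due: 2024/06/07 + 60 days = 2024/08/06.

2024/08/06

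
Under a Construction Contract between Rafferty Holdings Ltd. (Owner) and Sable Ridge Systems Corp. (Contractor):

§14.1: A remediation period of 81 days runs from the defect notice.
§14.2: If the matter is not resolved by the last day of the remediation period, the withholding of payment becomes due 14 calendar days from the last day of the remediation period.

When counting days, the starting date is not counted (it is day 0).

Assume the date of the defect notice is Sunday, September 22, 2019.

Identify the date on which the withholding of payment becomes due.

December 26, 2019

The last day of the remediation period: 81 calendar days after September 22, 2019 is December 12, 2019.
Adding 14 calendar days to December 12, 2019 gives December 26, 2019, which is the date on which the withholding of payment becomes due.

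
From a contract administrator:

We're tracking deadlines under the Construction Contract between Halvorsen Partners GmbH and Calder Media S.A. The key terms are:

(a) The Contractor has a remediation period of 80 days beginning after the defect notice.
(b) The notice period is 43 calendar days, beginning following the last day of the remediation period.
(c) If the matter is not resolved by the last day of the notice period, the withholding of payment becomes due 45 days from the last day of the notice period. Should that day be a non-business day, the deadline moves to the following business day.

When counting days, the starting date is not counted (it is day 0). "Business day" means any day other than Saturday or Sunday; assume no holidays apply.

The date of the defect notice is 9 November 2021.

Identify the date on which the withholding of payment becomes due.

26 April 2022

The last day of the remediation period: 80 calendar days after 9 November 2021 is 28 January 2022.
The last day of the notice period: 28 January 2022 + 43 days = 12 March 2022.
The date on which the withholding of payment becomes due: 45 calendar days after 12 March 2022 is 26 April 2022. 26 April 2022 is a Tuesday, so no roll-forward applies.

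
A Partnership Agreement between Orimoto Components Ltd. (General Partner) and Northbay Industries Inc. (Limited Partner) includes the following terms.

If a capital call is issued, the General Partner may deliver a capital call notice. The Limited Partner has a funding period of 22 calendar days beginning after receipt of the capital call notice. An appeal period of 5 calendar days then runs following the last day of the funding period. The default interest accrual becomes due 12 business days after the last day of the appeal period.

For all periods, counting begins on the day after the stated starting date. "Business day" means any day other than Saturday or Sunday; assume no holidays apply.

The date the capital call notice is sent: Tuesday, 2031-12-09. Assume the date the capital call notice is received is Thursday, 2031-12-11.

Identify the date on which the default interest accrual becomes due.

2032-01-23

The last day of the funding period: 22 calendar days after 2031-12-11 is 2032-01-02.
Adding 5 calendar days to 2032-01-02 gives 2032-01-07, which is the last day of the appeal period.
From Wednesday, 2032-01-07, 12 business days (Jan 8, Jan 9, Jan 12, Jan 13, …, Jan 21, Jan 22, Jan 23, skipping weekends) brings us to Friday, 2032-01-23, which is the date on which the default interest accrual becomes due.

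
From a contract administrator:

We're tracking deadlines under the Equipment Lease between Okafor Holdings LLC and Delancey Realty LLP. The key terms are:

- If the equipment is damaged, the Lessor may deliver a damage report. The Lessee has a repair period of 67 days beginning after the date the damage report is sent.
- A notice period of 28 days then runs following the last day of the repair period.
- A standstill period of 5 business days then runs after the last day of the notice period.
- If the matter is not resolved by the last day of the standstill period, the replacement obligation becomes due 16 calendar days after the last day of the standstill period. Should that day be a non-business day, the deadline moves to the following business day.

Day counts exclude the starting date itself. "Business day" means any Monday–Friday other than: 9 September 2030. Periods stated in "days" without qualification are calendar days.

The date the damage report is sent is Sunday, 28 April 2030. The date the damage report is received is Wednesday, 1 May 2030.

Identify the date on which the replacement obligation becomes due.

The last day of the repair period: 67 calendar days after 28 April 2030 is 4 July 2030.
The last day of the notice period: 4 July 2030 + 28 days = 1 August 2030.
The last day of the standstill period: counting 5 business days from Thursday, 1 August 2030 (Aug 2, Aug 5, Aug 6, Aug 7, Aug 8, skipping weekends) reaches Thursday, 8 August 2030.
The date on which the replacement obligation becomes due: 8 August 2030 + 16 days = 24 August 2030. That falls on a Saturday, so it rolls to the next business day, Monday, 26 August 2030.

26 August 2030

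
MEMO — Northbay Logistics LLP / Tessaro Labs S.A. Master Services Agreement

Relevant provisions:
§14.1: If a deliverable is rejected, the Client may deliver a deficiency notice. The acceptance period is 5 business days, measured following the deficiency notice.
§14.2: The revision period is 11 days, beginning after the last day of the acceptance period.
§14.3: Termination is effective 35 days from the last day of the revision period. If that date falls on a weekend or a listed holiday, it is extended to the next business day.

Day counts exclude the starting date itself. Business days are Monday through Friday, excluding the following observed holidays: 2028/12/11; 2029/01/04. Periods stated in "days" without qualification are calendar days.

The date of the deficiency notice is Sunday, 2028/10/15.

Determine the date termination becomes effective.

2028/12/05

From Sunday, 2028/10/15, 5 business days (Oct 16, Oct 17, Oct 18, Oct 19, Oct 20, skipping weekends) brings us to Friday, 2028/10/20, which is the last day of the acceptance period.
The last day of the revision period: 11 calendar days after 2028/10/20 is 2028/10/31.
The date termination becomes effective: 35 calendar days after 2028/10/31 is 2028/12/05. 2028/12/05 is a Tuesday and is not a listed holiday, so no roll-forward applies.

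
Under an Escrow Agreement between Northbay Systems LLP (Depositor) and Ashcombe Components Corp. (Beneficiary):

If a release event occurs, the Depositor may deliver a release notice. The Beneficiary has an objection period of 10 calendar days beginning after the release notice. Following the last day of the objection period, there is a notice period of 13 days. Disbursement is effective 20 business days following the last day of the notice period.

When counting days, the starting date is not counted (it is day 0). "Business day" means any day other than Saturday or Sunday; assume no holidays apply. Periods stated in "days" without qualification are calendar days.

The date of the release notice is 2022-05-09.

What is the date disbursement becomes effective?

The last day of the objection period: 2022-05-09 + 10 days = 2022-05-19.
The last day of the notice period: 13 calendar days after 2022-05-19 is 2022-06-01.
From Wednesday, 2022-06-01, 20 business days (Jun 2, Jun 3, Jun 6, Jun 7, …, Jun 27, Jun 28, Jun 29, skipping weekends) brings us to Wednesday, 2022-06-29, which is the date disbursement becomes effective.

2022-06-29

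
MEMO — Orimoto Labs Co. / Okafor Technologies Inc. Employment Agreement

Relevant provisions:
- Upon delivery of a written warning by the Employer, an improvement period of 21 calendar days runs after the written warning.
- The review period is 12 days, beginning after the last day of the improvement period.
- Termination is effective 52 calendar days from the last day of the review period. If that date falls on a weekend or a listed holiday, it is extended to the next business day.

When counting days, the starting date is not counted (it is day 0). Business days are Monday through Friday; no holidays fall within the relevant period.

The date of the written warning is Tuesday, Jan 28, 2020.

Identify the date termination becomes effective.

Apr 22, 2020

The last day of the improvement period: 21 calendar days after Jan 28, 2020 is Feb 18, 2020.
The last day of the review period: 12 calendar days after Feb 18, 2020 is Mar 1, 2020.
Adding 52 calendar days to Mar 1, 2020 gives Apr 22, 2020, which is the date termination becomes effective. Apr 22, 2020 is a Wednesday, so no roll-forward applies.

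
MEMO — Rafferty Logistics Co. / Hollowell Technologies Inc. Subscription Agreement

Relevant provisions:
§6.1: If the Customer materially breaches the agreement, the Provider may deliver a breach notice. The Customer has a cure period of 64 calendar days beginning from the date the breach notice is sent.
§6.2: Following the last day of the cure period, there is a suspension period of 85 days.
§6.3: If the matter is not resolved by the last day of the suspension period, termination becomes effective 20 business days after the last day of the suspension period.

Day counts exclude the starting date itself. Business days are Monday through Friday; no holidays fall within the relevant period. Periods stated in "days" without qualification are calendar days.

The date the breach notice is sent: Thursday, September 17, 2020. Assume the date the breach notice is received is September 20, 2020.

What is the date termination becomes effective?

The last day of the cure period: September 17, 2020 + 64 days = November 20, 2020.
The last day of the suspension period: November 20, 2020 + 85 days = February 13, 2021.
The date termination becomes effective: 20 business days after Saturday, February 13, 2021, skipping weekends — Feb 15, Feb 16, Feb 17, Feb 18, …, Mar 10, Mar 11, Mar 12 — lands on Friday, March 12, 2021.

March 12, 2021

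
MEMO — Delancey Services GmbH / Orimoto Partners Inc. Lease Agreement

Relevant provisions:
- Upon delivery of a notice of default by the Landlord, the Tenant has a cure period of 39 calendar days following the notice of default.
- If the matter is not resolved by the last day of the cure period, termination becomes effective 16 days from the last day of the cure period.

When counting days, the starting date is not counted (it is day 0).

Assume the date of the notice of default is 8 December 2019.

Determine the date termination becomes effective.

1 February 2020

Adding 39 calendar days to 8 December 2019 gives 16 January 2020, which is the last day of the cure period.
The date termination becomes effective: 16 calendar days after 16 January 2020 is 1 February 2020.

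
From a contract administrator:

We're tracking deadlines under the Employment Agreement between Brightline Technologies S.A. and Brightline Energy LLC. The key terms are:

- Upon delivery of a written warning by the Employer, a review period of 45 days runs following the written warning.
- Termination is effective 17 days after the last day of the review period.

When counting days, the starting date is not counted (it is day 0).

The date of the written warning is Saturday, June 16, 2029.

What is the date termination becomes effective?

August 17, 2029

The last day of the review period: June 16, 2029 + 45 days = July 31, 2029.
Adding 17 calendar days to July 31, 2029 gives August 17, 2029, which is the date termination becomes effective.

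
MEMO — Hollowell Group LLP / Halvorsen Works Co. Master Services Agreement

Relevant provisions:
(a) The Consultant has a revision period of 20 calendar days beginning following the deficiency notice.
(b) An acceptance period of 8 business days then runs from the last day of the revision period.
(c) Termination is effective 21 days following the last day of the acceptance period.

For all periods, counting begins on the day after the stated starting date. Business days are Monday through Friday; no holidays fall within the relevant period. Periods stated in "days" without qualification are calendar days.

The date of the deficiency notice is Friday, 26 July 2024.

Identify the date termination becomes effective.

Adding 20 calendar days to 26 July 2024 gives 15 August 2024, which is the last day of the revision period.
From Thursday, 15 August 2024, 8 business days (Aug 16, Aug 19, Aug 20, Aug 21, Aug 22, Aug 23, Aug 26, Aug 27, skipping weekends) brings us to Tuesday, 27 August 2024, which is the last day of the acceptance period.
Adding 21 calendar days to 27 August 2024 gives 17 September 2024, which is the date termination becomes effective.

17 September 2024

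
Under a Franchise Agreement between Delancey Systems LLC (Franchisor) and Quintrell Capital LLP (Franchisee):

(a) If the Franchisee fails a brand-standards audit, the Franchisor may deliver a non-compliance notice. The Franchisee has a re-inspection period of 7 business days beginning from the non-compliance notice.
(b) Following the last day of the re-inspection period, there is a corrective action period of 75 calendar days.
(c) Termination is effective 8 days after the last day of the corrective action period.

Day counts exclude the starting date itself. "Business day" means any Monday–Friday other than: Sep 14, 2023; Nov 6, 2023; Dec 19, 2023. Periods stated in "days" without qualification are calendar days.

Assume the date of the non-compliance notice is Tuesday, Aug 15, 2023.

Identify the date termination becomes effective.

The last day of the re-inspection period: 7 business days after Tuesday, Aug 15, 2023, skipping weekends — Aug 16, Aug 17, Aug 18, Aug 21, Aug 22, Aug 23, Aug 24 — lands on Thursday, Aug 24, 2023.
Adding 75 calendar days to Aug 24, 2023 gives Nov 7, 2023, which is the last day of the corrective action period.
Adding 8 calendar days to Nov 7, 2023 gives Nov 15, 2023, which is the date termination becomes effective.

Nov 15, 2023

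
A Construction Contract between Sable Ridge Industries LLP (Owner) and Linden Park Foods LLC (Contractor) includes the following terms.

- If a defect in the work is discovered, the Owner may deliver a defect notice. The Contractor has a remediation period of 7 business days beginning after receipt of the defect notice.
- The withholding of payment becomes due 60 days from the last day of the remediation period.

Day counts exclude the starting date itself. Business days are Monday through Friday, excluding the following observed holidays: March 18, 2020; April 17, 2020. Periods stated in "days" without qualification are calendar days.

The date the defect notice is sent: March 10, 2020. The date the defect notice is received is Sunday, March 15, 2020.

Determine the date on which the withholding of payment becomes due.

From Sunday, March 15, 2020, 7 business days (Mar 16, Mar 17, Mar 19, Mar 20, Mar 23, Mar 24, Mar 25, skipping weekends and the listed holiday on Mar 18) brings us to Wednesday, March 25, 2020, which is the last day of the remediation period.
Adding 60 calendar days to March 25, 2020 gives May 24, 2020, which is the date on which the withholding of payment becomes due.

May 24, 2020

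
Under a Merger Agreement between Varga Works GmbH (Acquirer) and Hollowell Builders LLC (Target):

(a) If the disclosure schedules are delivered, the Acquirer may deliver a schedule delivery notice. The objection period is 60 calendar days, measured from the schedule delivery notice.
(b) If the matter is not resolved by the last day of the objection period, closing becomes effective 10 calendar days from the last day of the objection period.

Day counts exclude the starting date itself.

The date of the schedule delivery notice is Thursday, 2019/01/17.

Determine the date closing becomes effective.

The last day of the objection period: 2019/01/17 + 60 days = 2019/03/18.
The date closing becomes effective: 10 calendar days after 2019/03/18 is 2019/03/28.

2019/03/28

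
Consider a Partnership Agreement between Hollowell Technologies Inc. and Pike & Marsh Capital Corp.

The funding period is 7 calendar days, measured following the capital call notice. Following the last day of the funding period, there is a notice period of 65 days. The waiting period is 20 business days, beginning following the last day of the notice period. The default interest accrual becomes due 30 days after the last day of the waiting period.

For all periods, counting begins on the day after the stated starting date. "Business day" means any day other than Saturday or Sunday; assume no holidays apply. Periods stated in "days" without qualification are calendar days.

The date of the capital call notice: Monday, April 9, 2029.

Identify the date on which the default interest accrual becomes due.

August 17, 2029

Adding 7 calendar days to April 9, 2029 gives April 16, 2029, which is the last day of the funding period.
The last day of the notice period: April 16, 2029 + 65 days = June 20, 2029.
The last day of the waiting period: 20 business days after Wednesday, June 20, 2029, skipping weekends — Jun 21, Jun 22, Jun 25, Jun 26, …, Jul 16, Jul 17, Jul 18 — lands on Wednesday, July 18, 2029.
The date on which the default interest accrual becomes due: July 18, 2029 + 30 days = August 17, 2029.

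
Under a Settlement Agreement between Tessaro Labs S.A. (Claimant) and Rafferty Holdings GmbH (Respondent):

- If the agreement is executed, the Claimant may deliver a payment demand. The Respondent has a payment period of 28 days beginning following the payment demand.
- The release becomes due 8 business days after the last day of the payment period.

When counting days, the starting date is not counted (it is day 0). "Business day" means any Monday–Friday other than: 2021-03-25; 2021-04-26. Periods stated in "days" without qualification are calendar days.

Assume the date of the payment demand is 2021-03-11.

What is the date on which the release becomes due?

2021-04-20

Adding 28 calendar days to 2021-03-11 gives 2021-04-08, which is the last day of the payment period.
The date on which the release becomes due: counting 8 business days from Thursday, 2021-04-08 (Apr 9, Apr 12, Apr 13, Apr 14, Apr 15, Apr 16, Apr 19, Apr 20, skipping weekends) reaches Tuesday, 2021-04-20.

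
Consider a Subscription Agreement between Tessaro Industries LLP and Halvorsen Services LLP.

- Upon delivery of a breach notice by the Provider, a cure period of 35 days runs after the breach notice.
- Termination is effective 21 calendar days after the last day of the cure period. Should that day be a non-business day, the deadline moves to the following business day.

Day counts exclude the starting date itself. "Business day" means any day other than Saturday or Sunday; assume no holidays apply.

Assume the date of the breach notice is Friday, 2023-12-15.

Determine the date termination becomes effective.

2024-02-09

The last day of the cure period: 35 calendar days after 2023-12-15 is 2024-01-19.
The date termination becomes effective: 2024-01-19 + 21 days = 2024-02-09. 2024-02-09 is a Friday, so no roll-forward applies.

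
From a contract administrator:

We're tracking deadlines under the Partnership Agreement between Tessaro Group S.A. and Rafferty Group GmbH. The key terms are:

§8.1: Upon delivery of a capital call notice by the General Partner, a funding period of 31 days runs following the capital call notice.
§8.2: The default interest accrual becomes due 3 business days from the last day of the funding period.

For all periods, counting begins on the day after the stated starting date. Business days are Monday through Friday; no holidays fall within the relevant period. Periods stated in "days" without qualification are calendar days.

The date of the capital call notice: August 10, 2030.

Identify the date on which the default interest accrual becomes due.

September 13, 2030

The last day of the funding period: August 10, 2030 + 31 days = September 10, 2030.
From Tuesday, September 10, 2030, 3 business days (Sep 11, Sep 12, Sep 13, skipping weekends) brings us to Friday, September 13, 2030, which is the date on which the default interest accrual becomes due.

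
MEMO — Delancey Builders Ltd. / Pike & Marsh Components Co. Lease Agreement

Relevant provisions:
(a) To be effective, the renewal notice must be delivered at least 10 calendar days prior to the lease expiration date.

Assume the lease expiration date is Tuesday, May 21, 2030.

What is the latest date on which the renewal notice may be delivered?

Counting back 10 calendar days from May 21, 2030 gives May 11, 2030.

May 11, 2030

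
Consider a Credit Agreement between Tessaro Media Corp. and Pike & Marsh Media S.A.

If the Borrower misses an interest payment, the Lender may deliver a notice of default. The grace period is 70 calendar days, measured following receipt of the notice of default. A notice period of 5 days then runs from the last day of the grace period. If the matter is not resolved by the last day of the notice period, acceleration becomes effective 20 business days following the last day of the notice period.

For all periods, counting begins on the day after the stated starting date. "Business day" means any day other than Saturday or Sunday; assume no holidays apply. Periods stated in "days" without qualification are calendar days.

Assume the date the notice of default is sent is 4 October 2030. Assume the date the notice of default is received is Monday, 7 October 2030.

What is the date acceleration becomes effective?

17 January 2031

The last day of the grace period: 7 October 2030 + 70 days = 16 December 2030.
Adding 5 calendar days to 16 December 2030 gives 21 December 2030, which is the last day of the notice period.
The date acceleration becomes effective: counting 20 business days from Saturday, 21 December 2030 (Dec 23, Dec 24, Dec 25, Dec 26, …, Jan 15, Jan 16, Jan 17, skipping weekends) reaches Friday, 17 January 2031.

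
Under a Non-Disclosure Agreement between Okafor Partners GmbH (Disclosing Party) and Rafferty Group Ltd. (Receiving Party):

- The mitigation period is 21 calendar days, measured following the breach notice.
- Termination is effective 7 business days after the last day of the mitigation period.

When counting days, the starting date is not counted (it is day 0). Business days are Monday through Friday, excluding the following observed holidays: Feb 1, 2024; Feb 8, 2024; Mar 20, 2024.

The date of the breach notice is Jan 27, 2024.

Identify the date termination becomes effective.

Feb 27, 2024

Adding 21 calendar days to Jan 27, 2024 gives Feb 17, 2024, which is the last day of the mitigation period.
From Saturday, Feb 17, 2024, 7 business days (Feb 19, Feb 20, Feb 21, Feb 22, Feb 23, Feb 26, Feb 27, skipping weekends) brings us to Tuesday, Feb 27, 2024, which is the date termination becomes effective.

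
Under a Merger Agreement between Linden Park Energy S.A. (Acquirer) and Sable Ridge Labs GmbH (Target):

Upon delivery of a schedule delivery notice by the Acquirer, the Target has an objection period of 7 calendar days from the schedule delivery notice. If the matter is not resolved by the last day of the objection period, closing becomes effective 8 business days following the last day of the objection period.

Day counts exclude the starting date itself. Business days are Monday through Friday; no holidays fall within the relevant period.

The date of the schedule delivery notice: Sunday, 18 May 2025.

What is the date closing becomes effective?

The last day of the objection period: 7 calendar days after 18 May 2025 is 25 May 2025.
The date closing becomes effective: 8 business days after Sunday, 25 May 2025, skipping weekends — May 26, May 27, May 28, May 29, May 30, Jun 2, Jun 3, Jun 4 — lands on Wednesday, 4 June 2025.

4 June 2025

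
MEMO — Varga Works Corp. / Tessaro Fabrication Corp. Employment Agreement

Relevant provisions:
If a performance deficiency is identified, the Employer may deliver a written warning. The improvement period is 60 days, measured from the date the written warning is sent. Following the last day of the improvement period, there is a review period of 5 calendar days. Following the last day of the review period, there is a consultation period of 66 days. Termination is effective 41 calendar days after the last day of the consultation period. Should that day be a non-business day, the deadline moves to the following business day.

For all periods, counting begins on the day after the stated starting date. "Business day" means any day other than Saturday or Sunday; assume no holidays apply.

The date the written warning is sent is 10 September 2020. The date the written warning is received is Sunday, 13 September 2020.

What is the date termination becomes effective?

The last day of the improvement period: 60 calendar days after 10 September 2020 is 9 November 2020.
The last day of the review period: 5 calendar days after 9 November 2020 is 14 November 2020.
The last day of the consultation period: 66 calendar days after 14 November 2020 is 19 January 2021.
Adding 41 calendar days to 19 January 2021 gives 1 March 2021, which is the date termination becomes effective. 1 March 2021 is a Monday, so no roll-forward applies.

1 March 2021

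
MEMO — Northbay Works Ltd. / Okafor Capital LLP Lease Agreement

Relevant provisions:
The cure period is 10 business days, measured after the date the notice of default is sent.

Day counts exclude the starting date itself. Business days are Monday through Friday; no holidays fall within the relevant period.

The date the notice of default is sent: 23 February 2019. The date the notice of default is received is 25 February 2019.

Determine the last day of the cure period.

8 March 2019

The last day of the cure period: counting 10 business days from Saturday, 23 February 2019 (Feb 25, Feb 26, Feb 27, Feb 28, Mar 1, Mar 4, Mar 5, Mar 6, Mar 7, Mar 8, skipping weekends) reaches Friday, 8 March 2019.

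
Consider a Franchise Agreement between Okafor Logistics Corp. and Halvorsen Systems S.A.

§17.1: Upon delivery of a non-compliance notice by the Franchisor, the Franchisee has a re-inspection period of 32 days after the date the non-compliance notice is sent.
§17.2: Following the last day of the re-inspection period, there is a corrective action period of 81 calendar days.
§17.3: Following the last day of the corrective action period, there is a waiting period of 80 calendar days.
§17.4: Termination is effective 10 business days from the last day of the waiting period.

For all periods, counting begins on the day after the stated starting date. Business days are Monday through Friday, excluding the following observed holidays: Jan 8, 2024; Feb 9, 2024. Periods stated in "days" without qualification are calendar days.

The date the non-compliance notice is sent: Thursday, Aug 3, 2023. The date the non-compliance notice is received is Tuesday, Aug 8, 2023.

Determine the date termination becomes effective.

Feb 26, 2024

Adding 32 calendar days to Aug 3, 2023 gives Sep 4, 2023, which is the last day of the re-inspection period.
The last day of the corrective action period: 81 calendar days after Sep 4, 2023 is Nov 24, 2023.
The last day of the waiting period: 80 calendar days after Nov 24, 2023 is Feb 12, 2024.
The date termination becomes effective: 10 business days after Monday, Feb 12, 2024, skipping weekends — Feb 13, Feb 14, Feb 15, Feb 16, Feb 19, Feb 20, Feb 21, Feb 22, Feb 23, Feb 26 — lands on Monday, Feb 26, 2024.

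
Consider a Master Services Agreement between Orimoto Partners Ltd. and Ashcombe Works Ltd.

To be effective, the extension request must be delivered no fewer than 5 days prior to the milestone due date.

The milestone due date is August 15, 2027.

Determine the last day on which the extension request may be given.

August 10, 2027

Counting back 5 calendar days from August 15, 2027 gives August 10, 2027.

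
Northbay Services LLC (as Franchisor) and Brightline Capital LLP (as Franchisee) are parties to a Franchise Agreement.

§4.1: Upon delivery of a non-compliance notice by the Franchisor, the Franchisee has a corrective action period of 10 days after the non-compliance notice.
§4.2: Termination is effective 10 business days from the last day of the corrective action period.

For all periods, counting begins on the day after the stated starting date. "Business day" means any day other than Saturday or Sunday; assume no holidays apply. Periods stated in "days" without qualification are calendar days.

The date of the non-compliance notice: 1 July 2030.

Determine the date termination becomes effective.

25 July 2030

The last day of the corrective action period: 1 July 2030 + 10 days = 11 July 2030.
The date termination becomes effective: 10 business days after Thursday, 11 July 2030, skipping weekends — Jul 12, Jul 15, Jul 16, Jul 17, Jul 18, Jul 19, Jul 22, Jul 23, Jul 24, Jul 25 — lands on Thursday, 25 July 2030.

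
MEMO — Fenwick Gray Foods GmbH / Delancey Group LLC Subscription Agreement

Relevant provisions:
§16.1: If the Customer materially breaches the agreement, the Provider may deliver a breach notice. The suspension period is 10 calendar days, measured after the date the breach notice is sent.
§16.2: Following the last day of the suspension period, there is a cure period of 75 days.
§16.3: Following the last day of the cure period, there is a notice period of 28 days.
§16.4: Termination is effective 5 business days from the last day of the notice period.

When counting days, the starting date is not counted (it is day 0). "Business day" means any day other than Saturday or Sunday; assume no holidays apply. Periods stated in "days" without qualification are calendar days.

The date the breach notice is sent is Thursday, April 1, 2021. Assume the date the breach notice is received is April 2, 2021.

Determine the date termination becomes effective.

The last day of the suspension period: April 1, 2021 + 10 days = April 11, 2021.
Adding 75 calendar days to April 11, 2021 gives June 25, 2021, which is the last day of the cure period.
The last day of the notice period: June 25, 2021 + 28 days = July 23, 2021.
The date termination becomes effective: counting 5 business days from Friday, July 23, 2021 (Jul 26, Jul 27, Jul 28, Jul 29, Jul 30, skipping weekends) reaches Friday, July 30, 2021.

July 30, 2021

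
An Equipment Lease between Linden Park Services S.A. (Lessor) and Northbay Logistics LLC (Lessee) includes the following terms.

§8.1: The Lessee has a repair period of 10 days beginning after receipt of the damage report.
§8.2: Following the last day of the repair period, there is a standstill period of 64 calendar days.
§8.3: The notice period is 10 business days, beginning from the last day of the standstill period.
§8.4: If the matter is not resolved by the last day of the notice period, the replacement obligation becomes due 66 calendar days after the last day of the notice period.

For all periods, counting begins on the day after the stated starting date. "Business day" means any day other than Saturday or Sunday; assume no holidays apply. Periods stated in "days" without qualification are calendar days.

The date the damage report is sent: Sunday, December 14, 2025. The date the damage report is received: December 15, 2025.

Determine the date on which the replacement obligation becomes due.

May 18, 2026

The last day of the repair period: December 15, 2025 + 10 days = December 25, 2025.
The last day of the standstill period: December 25, 2025 + 64 days = February 27, 2026.
The last day of the notice period: counting 10 business days from Friday, February 27, 2026 (Mar 2, Mar 3, Mar 4, Mar 5, Mar 6, Mar 9, Mar 10, Mar 11, Mar 12, Mar 13, skipping weekends) reaches Friday, March 13, 2026.
The date on which the replacement obligation becomes due: 66 calendar days after March 13, 2026 is May 18, 2026.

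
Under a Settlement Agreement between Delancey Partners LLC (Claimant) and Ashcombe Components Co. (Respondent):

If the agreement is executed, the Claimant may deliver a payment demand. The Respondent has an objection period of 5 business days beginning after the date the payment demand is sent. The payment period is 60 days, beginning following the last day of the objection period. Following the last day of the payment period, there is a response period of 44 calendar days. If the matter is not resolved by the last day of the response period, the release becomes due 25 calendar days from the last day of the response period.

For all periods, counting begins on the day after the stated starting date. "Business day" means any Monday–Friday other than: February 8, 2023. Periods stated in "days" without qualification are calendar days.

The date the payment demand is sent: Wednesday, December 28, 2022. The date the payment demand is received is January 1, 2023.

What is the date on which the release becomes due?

The last day of the objection period: counting 5 business days from Wednesday, December 28, 2022 (Dec 29, Dec 30, Jan 2, Jan 3, Jan 4, skipping weekends) reaches Wednesday, January 4, 2023.
The last day of the payment period: January 4, 2023 + 60 days = March 5, 2023.
The last day of the response period: March 5, 2023 + 44 days = April 18, 2023.
Adding 25 calendar days to April 18, 2023 gives May 13, 2023, which is the date on which the release becomes due.

May 13, 2023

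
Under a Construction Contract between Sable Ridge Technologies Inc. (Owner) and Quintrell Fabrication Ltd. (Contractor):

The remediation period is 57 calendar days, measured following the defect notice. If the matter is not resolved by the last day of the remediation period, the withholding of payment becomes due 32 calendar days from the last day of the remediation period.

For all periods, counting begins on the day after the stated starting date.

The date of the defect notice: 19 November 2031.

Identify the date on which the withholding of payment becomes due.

The last day of the remediation period: 57 calendar days after 19 November 2031 is 15 January 2032.
Adding 32 calendar days to 15 January 2032 gives 16 February 2032, which is the date on which the withholding of payment becomes due.

16 February 2032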